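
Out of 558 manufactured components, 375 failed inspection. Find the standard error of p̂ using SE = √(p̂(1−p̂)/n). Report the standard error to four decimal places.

SE = 0.0199

With x = 375 successes in n = 558, p̂ = 0.67204.
p̂(1−p̂) = 0.67204·0.32796 = 0.220402.
SE = √(0.220402/558) = 0.0199.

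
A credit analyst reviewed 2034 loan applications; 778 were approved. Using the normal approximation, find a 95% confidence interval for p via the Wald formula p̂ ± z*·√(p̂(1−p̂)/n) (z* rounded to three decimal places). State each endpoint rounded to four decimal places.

(0.3614, 0.4036)

Sample proportion p̂ = 778/2034 = 0.38250.
Standard error of p̂: √(0.236193/2034) = √0.000116123 = 0.010776.
For 95% confidence, z* = 1.960.
Margin of error: 1.960 × 0.010776 = 0.02112.
So the interval runs from 0.3614 to 0.4036.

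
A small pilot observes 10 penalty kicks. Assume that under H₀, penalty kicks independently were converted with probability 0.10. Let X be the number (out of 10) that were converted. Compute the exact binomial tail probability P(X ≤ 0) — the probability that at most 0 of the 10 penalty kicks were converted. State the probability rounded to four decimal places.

X ~ Binomial(n=10, p=0.10).
P(X ≤ 0) = C(10,0)·0.10^0·0.90^10.
= 0.348678 = 0.3487.

P = 0.3487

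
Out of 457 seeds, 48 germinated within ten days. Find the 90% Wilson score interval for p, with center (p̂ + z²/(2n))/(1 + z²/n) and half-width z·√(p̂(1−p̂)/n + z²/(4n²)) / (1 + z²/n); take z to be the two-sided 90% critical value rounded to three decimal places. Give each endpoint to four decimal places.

(0.0837, 0.1310)

Here p̂ = 48/457 = 0.10503 and z = 1.645 (z² = 2.706025).
1 + z²/n = 1.005921.
Center = (0.10503 + 0.002961)/1.005921 = 0.10736.
Radicand: p̂(1−p̂)/n + z²/(4n²) = 0.000205691 + 0.000003239 = 0.000208930.
Half-width = z·√(radicand)/denom = 1.645·0.014454/1.005921 = 0.02364.
Interval: 0.10736 ± 0.02364 → (0.0837, 0.1310).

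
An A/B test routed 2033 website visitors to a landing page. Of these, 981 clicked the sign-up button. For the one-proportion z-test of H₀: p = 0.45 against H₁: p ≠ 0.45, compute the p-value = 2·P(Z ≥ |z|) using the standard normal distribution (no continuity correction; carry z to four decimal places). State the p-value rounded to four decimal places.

p̂ = 981/2033 = 0.48254.
SE₀ = √(0.45·0.55/2033) = 0.011034.
z = (p̂ − p₀)/SE = (981/2033 − 0.45)/0.011034 ≈ 2.9490.
p-value = 2·P(Z ≥ |z|) with z = 2.9490 → 0.0032.

p-value = 0.0032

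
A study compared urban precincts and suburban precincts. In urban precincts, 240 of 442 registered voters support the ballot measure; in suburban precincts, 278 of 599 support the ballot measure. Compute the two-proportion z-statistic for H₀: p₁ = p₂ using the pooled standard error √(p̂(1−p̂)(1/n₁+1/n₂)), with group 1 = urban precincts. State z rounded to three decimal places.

z = 2.516

Sample proportions: p̂₁ = 240/442 = 0.54299 and p̂₂ = 278/599 = 0.46411.
Pooled p̂ = (240+278)/(442+599) = 518/1041 = 0.49760.
SE = √[p̂(1−p̂)(1/n₁+1/n₂)] = √[0.49760·0.50240·(1/442+1/599)] ≈ 0.031352.
z = 0.07888/0.031352 = 2.516.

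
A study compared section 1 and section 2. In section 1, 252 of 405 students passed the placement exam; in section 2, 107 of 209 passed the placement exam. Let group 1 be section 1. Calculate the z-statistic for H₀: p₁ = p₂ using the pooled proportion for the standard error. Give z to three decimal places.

z = 2.627

Sample proportions: p̂₁ = 252/405 = 0.62222 and p̂₂ = 107/209 = 0.51196.
Pooled p̂ = (252+107)/(405+209) = 359/614 = 0.58469.
Pooled SE = √[0.2428275·0.00725382] ≈ 0.041969.
z = 0.11026/0.041969 = 2.627.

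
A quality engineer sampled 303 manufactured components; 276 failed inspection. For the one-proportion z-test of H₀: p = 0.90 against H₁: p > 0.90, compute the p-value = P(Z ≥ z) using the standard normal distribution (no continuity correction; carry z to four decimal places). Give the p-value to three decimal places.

p̂ = 276/303 = 0.91089.
Null standard error: √(0.90·0.10/303) = √0.000297030 = 0.017235.
z = (p̂ − p₀)/SE = (276/303 − 0.90)/0.017235 ≈ 0.6319.
p-value = P(Z ≥ z) with z = 0.6319 → 0.264.

p-value = 0.264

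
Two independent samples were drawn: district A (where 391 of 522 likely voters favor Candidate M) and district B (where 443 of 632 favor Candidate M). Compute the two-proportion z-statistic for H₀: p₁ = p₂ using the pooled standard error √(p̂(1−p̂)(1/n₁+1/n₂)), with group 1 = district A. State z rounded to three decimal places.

p̂₁ = 391/522 = 0.74904, p̂₂ = 443/632 = 0.70095.
Pooled p̂ = (391+443)/(522+632) = 834/1154 = 0.72270.
Pooled SE = √[0.2004031·0.00349799] ≈ 0.026477.
z = (p̂₁ − p̂₂)/SE = (0.74904 − 0.70095)/0.026477 = 0.04809/0.026477 = 1.816.

z = 1.816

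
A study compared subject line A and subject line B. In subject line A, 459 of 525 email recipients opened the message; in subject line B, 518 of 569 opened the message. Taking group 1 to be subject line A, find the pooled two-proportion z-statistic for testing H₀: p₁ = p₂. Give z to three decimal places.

z = -1.929

Sample proportions: p̂₁ = 459/525 = 0.87429 and p̂₂ = 518/569 = 0.91037.
Pooling: p̂ = 977/1094 = 0.89305.
SE = √[p̂(1−p̂)(1/n₁+1/n₂)] = √[0.89305·0.10695·(1/525+1/569)] ≈ 0.018702.
z = -0.03608/0.018702 = -1.929.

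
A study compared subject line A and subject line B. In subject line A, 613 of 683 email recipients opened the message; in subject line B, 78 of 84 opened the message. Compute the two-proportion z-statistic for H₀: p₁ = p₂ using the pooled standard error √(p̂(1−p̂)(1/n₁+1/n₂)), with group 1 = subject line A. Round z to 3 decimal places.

p̂₁ = 613/683 = 0.89751, p̂₂ = 78/84 = 0.92857.
Pooled p̂ = (613+78)/(683+84) = 691/767 = 0.90091.
Pooled SE = √[0.0892690·0.01336889] ≈ 0.034546.
z = -0.03106/0.034546 = -0.899.

z = -0.899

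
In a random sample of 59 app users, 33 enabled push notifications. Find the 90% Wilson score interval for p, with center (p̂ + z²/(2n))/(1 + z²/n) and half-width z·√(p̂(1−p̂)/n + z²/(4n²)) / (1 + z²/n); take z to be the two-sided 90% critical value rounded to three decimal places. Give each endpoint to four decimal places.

(0.4527, 0.6607)

Here p̂ = 33/59 = 0.55932 and z = 1.645 (z² = 2.706025).
Denominator 1 + z²/n = 1 + 2.706025/59 = 1.045865.
Adjusted center: (0.55932 + z²/(2n))/1.045865 = 0.55672.
Radicand: p̂(1−p̂)/n + z²/(4n²) = 0.004177642 + 0.000194343 = 0.004371985.
Half-width = 1.645·√0.004371985/1.045865 = 0.10400.
So the interval runs from 0.4527 to 0.6607.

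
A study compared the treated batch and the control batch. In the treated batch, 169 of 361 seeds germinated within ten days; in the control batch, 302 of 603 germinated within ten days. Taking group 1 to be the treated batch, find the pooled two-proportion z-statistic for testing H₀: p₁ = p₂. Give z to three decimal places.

Sample proportions: p̂₁ = 169/361 = 0.46814 and p̂₂ = 302/603 = 0.50083.
Pooled p̂ = (169+302)/(361+603) = 471/964 = 0.48859.
SE = √[p̂(1−p̂)(1/n₁+1/n₂)] = √[0.48859·0.51141·(1/361+1/603)] ≈ 0.033265.
z = -0.03269/0.033265 = -0.983.

z = -0.983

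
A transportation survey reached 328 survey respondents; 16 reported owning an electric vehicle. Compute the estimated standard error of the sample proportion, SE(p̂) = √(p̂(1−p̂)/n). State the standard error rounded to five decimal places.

SE = 0.01189

p̂ = 16/328 = 0.04878.
p̂(1−p̂) = 0.04878·0.95122 = 0.046401.
SE = √(0.046401/328) = √0.000141466 = 0.01189.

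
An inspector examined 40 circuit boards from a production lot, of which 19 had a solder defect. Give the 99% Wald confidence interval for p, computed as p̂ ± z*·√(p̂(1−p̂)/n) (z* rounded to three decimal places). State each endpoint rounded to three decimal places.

The sample proportion is 19/40 = 0.47500.
SE(p̂) = √(0.47500·0.52500/40) = 0.078958.
The 99% critical value is z* = 2.576.
Margin of error: 2.576 × 0.078958 = 0.20340.
So the interval runs from 0.272 to 0.678.

(0.272, 0.678)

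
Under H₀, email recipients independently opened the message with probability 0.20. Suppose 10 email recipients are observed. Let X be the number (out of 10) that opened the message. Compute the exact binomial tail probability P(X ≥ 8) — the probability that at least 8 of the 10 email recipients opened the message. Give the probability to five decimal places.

P = 0.00008

X is binomial with n = 10 and p = 0.20.
P(X ≥ 8) = C(10,8)·0.20^8·0.80^2 + C(10,9)·0.20^9·0.80^1 + C(10,10)·0.20^10·0.80^0.
= 0.000074 + 0.000004 + 0.000000 = 0.00008.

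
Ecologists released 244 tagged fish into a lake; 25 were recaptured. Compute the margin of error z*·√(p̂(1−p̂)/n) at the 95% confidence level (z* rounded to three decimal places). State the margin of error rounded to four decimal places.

The sample proportion is 25/244 = 0.10246.
Standard error of p̂: √(0.091961/244) = √0.000376890 = 0.019414.
The 95% critical value is z* = 1.960.
Margin of error = z*·SE = 1.960 × 0.019414 = 0.0381.

ME = 0.0381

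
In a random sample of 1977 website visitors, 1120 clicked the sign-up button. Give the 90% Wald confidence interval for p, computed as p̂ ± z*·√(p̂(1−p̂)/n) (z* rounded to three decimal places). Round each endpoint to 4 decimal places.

The sample proportion is 1120/1977 = 0.56651.
SE = √(p̂(1−p̂)/n) = √(0.245576/1977) = 0.011145.
For 90% confidence, z* = 1.645.
Margin of error: 1.645 × 0.011145 = 0.01833.
CI: 0.56651 ± 0.01833 = (0.5482, 0.5848).

(0.5482, 0.5848)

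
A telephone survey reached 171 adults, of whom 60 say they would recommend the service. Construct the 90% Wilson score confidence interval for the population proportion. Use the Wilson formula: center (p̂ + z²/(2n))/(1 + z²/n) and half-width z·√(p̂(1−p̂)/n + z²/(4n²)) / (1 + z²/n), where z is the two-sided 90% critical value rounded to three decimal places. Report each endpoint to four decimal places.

(0.2936, 0.4128)

Here p̂ = 60/171 = 0.35088 and z = 1.645 (z² = 2.706025).
1 + z²/n = 1.015825.
Center = (0.35088 + 0.007912)/1.015825 = 0.35320.
Radicand: p̂(1−p̂)/n + z²/(4n²) = 0.001331944 + 0.000023136 = 0.001355080.
Half-width = z·√(radicand)/denom = 1.645·0.036811/1.015825 = 0.05961.
So the interval runs from 0.2936 to 0.4128.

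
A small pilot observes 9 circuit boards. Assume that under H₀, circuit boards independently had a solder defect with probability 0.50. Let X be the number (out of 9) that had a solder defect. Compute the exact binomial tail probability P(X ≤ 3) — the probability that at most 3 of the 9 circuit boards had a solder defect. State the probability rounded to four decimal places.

X ~ Binomial(n=9, p=0.50).
P(X ≤ 3) = C(9,0)·0.50^0·0.50^9 + C(9,1)·0.50^1·0.50^8 + C(9,2)·0.50^2·0.50^7 + C(9,3)·0.50^3·0.50^6.
= 0.001953 + 0.017578 + 0.070312 + 0.164062 = 0.2539.

P = 0.2539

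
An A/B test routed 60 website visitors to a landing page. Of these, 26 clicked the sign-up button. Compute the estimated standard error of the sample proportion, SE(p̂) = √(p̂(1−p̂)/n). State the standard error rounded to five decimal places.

Sample proportion p̂ = 26/60 = 0.43333.
p̂(1−p̂) = 0.43333·0.56667 = 0.245555.
Dividing by n and taking the root: √0.004092583 = 0.06397.

SE = 0.06397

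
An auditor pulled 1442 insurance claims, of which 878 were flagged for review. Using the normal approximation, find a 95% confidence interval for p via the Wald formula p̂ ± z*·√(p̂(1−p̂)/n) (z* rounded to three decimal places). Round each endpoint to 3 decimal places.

(0.584, 0.634)

Sample proportion p̂ = 878/1442 = 0.60888.
Standard error of p̂: √(0.238146/1442) = √0.000165150 = 0.012851.
For 95% confidence, z* = 1.960.
Margin = 1.960·0.012851 = 0.02519.
Interval: 0.60888 ± 0.02519 → (0.584, 0.634).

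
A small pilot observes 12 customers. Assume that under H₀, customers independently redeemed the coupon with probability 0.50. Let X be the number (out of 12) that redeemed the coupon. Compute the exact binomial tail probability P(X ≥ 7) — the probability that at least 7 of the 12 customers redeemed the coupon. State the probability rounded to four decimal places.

P = 0.3872

X ~ Binomial(n=12, p=0.50).
P(X ≥ 7) = Σ_{j=7}^{12} C(12,j)·0.50^j·0.50^{12−j}.
= 0.193359 + 0.120850 + 0.053711 + 0.016113 + 0.002930 + 0.000244 = 0.3872.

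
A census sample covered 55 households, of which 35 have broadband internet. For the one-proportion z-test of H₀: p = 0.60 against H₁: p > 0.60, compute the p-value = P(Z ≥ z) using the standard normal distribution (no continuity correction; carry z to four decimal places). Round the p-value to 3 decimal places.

p-value = 0.291

Sample proportion p̂ = 35/55 = 0.63636.
Under H₀, SE = √(p₀(1−p₀)/n) = √(0.60·0.40/55) = √0.004363636 = 0.066058.
Test statistic (full precision, shown to 4 dp): z = (35/55 − 0.60)/SE₀ ≈ 0.5505.
p-value = P(Z ≥ z) with z = 0.5505 → 0.291.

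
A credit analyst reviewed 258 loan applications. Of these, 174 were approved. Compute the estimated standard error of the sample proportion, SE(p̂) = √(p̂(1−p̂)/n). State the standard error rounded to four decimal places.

SE = 0.0292

With x = 174 successes in n = 258, p̂ = 0.67442.
p̂(1−p̂) = 0.67442·0.32558 = 0.219578.
SE = √(0.219578/258) = √0.000851078 = 0.0292.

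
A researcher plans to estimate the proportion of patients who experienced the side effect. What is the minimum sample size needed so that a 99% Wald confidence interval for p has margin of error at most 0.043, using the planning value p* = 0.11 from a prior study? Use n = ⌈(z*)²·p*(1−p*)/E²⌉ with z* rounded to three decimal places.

z* = 2.576 at the 99% level.
p*(1−p*) = 0.11·0.89 = 0.0979.
Required n before rounding: 6.635776 × 0.0979 / 0.043² = 351.348.
⌈351.348⌉ = 352.

n = 352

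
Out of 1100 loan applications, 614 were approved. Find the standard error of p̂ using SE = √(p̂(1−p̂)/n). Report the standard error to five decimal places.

SE = 0.01497

Sample proportion p̂ = 614/1100 = 0.55818.
p̂(1−p̂) = 0.246615.
Dividing by n and taking the root: √0.000224195 = 0.01497.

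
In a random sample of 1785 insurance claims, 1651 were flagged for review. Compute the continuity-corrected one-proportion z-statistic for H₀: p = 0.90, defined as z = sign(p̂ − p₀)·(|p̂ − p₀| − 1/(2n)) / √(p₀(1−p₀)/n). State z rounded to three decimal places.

Sample proportion p̂ = 1651/1785 = 0.92493. p̂ − p₀ = 0.024930.
1/(2n) = 0.000280.
Corrected numerator: |0.024930| − 0.000280 = 0.024650.
SE₀ = √(0.90·0.10/1785) = 0.007101.
z = +0.024650/0.007101 = 3.471.

z = 3.471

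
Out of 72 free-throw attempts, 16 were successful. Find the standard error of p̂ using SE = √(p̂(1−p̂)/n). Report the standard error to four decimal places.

Sample proportion p̂ = 16/72 = 0.22222.
p̂(1−p̂) = 0.172838.
SE = √(0.172838/72) = 0.0490.

SE = 0.0490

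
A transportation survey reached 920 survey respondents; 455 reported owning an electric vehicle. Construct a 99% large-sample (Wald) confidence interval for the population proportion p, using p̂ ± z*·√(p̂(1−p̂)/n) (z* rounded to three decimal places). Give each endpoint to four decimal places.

(0.4521, 0.5370)

p̂ = 455/920 = 0.49457.
SE(p̂) = √(0.49457·0.50543/920) = 0.016484.
The 99% critical value is z* = 2.576.
Margin = 2.576·0.016484 = 0.04246.
CI: 0.49457 ± 0.04246 = (0.4521, 0.5370).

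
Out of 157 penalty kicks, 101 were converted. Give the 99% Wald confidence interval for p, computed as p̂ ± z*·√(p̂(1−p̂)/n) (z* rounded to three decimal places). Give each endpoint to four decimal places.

The sample proportion is 101/157 = 0.64331.
SE(p̂) = √(0.64331·0.35669/157) = 0.038230.
z* = 2.576 at the 99% level.
Margin = 2.576·0.038230 = 0.09848.
CI: 0.64331 ± 0.09848 = (0.5448, 0.7418).

(0.5448, 0.7418)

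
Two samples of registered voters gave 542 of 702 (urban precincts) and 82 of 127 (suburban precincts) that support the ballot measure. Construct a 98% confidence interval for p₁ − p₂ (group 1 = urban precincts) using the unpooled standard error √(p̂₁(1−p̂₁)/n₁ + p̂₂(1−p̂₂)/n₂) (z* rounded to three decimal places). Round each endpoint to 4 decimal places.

p̂₁ = 542/702 = 0.77208, p̂₂ = 82/127 = 0.64567; p̂₁ − p̂₂ = 0.12641.
Unpooled SE = √(p̂₁(1−p̂₁)/n₁ + p̂₂(1−p̂₂)/n₂) = √(0.000250673 + 0.001801421) = 0.045300.
For 98% confidence, z* = 2.326. Margin = 2.326·0.045300 = 0.10537.
CI: 0.12641 ± 0.10537 = (0.0210, 0.2318).

(0.0210, 0.2318)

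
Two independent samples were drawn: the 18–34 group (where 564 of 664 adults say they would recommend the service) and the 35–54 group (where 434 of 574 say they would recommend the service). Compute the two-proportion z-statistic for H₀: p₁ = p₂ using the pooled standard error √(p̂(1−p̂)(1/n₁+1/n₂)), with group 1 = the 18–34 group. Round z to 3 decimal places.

Sample proportions: p̂₁ = 564/664 = 0.84940 and p̂₂ = 434/574 = 0.75610.
Pooled p̂ = (564+434)/(664+574) = 998/1238 = 0.80614.
SE = √[p̂(1−p̂)(1/n₁+1/n₂)] = √[0.80614·0.19386·(1/664+1/574)] ≈ 0.022530.
z = 0.09330/0.022530 = 4.141.

z = 4.141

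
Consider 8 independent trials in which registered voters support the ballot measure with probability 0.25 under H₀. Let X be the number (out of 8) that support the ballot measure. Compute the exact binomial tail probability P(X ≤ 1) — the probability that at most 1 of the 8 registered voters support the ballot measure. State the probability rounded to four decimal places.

P = 0.3671

X is binomial with n = 8 and p = 0.25.
P(X ≤ 1) = C(8,0)·0.25^0·0.75^8 + C(8,1)·0.25^1·0.75^7.
= 0.100113 + 0.266968 = 0.3671.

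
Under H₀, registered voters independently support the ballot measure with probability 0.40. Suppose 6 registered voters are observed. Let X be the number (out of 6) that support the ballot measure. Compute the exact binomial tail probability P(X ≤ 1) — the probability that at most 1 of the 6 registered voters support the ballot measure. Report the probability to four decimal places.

X is binomial with n = 6 and p = 0.40.
P(X ≤ 1) = C(6,0)·0.40^0·0.60^6 + C(6,1)·0.40^1·0.60^5.
= 0.046656 + 0.186624 = 0.2333.

P = 0.2333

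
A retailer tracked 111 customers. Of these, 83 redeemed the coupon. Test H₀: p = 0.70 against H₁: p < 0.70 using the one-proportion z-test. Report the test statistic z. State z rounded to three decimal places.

z = 1.098

Sample proportion p̂ = 83/111 = 0.74775.
Null standard error: √(0.70·0.30/111) = √0.001891892 = 0.043496.
z = (p̂ − p₀)/SE = (0.74775 − 0.70)/0.043496 = 1.098.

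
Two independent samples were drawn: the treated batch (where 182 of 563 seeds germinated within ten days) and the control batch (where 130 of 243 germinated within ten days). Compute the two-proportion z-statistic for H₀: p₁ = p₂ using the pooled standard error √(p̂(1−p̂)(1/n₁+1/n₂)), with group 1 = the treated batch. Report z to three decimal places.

Sample proportions: p̂₁ = 182/563 = 0.32327 and p̂₂ = 130/243 = 0.53498.
Pooling: p̂ = 312/806 = 0.38710.
SE = √[p̂(1−p̂)(1/n₁+1/n₂)] = √[0.38710·0.61290·(1/563+1/243)] ≈ 0.037387.
z = (p̂₁ − p̂₂)/SE = (0.32327 − 0.53498)/0.037387 = -0.21171/0.037387 = -5.663.

z = -5.663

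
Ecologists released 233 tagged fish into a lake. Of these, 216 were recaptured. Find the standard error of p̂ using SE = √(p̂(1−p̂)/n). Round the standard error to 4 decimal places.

SE = 0.0170

With x = 216 successes in n = 233, p̂ = 0.92704.
p̂(1−p̂) = 0.067637.
Dividing by n and taking the root: √0.000290288 = 0.0170.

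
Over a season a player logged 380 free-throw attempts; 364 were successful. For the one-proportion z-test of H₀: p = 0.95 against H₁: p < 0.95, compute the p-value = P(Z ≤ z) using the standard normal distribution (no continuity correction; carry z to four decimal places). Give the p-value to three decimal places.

p-value = 0.760

The sample proportion is 364/380 = 0.95789.
SE₀ = √(0.95·0.05/380) = 0.011180.
z = (p̂ − p₀)/SE = (364/380 − 0.95)/0.011180 ≈ 0.7061.
From the standard normal, P(Z ≤ z) = 0.760.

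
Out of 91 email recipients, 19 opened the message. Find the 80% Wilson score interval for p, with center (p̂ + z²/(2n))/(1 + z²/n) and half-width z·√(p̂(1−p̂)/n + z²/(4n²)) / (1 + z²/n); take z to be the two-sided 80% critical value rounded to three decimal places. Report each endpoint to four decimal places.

p̂ = 19/91 = 0.20879; z = 1.282, so z² = 1.643524.
1 + z²/n = 1.018061.
Center = (0.20879 + 0.009030)/1.018061 = 0.21396.
Radicand: p̂(1−p̂)/n + z²/(4n²) = 0.001815356 + 0.000049617 = 0.001864973.
Half-width = z·√(radicand)/denom = 1.282·0.043185/1.018061 = 0.05438.
Interval: 0.21396 ± 0.05438 → (0.1596, 0.2683).

(0.1596, 0.2683)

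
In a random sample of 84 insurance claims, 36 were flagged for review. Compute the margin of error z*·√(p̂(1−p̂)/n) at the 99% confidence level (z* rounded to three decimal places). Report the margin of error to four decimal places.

ME = 0.1391

The sample proportion is 36/84 = 0.42857.
SE = √(p̂(1−p̂)/n) = √(0.244898/84) = 0.053995.
For 99% confidence, z* = 2.576.
ME = 2.576·0.053995 = 0.1391.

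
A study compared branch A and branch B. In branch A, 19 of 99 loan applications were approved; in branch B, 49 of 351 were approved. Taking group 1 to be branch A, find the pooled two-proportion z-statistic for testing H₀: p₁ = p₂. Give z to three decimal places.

Sample proportions: p̂₁ = 19/99 = 0.19192 and p̂₂ = 49/351 = 0.13960.
Pooled p̂ = (19+49)/(99+351) = 68/450 = 0.15111.
Pooled SE = √[0.1282765·0.01295001] ≈ 0.040758.
z = 0.05232/0.040758 = 1.284.

z = 1.284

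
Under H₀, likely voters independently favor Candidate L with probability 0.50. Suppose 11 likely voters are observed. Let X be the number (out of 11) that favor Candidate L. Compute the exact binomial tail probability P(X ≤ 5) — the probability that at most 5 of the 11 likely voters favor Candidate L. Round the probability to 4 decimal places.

X ~ Binomial(n=11, p=0.50).
P(X ≤ 5) = Σ_{j=0}^{5} C(11,j)·0.50^j·0.50^{11−j}.
= 0.000488 + 0.005371 + 0.026855 + 0.080566 + 0.161133 + 0.225586 = 0.5000.

P = 0.5000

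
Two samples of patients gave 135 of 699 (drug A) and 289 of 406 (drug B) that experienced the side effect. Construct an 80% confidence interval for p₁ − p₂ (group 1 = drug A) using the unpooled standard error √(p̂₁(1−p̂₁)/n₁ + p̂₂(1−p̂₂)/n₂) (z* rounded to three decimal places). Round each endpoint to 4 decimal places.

(-0.5533, -0.4841)

p̂₁ = 135/699 = 0.19313, p̂₂ = 289/406 = 0.71182; p̂₁ − p̂₂ = -0.51869.
Unpooled SE = √(p̂₁(1−p̂₁)/n₁ + p̂₂(1−p̂₂)/n₂) = √(0.000222937 + 0.000505249) = 0.026985.
The 80% critical value is z* = 1.282. Margin of error = 0.03459.
So the interval runs from -0.5533 to -0.4841.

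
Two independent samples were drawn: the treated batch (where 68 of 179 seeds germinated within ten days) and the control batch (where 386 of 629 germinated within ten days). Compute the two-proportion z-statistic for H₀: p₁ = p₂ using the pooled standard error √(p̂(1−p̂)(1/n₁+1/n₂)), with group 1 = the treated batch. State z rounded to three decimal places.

z = -5.562

p̂₁ = 68/179 = 0.37989, p̂₂ = 386/629 = 0.61367.
Pooling: p̂ = 454/808 = 0.56188.
Pooled SE = √[0.2461707·0.00717642] ≈ 0.042031.
z = -0.23378/0.042031 = -5.562.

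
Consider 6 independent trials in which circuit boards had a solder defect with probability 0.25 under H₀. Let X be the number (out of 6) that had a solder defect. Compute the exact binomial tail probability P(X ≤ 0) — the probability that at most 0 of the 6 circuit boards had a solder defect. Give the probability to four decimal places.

X ~ Binomial(n=6, p=0.25).
P(X ≤ 0) = C(6,0)·0.25^0·0.75^6.
= 0.177979 = 0.1780.

P = 0.1780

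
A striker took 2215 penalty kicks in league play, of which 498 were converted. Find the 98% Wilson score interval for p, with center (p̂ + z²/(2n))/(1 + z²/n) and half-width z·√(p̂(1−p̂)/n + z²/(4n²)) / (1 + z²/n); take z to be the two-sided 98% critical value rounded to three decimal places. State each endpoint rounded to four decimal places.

Here p̂ = 498/2215 = 0.22483 and z = 2.326 (z² = 5.410276).
1 + z²/n = 1.002443.
Center = (0.22483 + 0.001221)/1.002443 = 0.22550.
Radicand: p̂(1−p̂)/n + z²/(4n²) = 0.000078683 + 0.000000276 = 0.000078959.
Half-width = 2.326·√0.000078959/1.002443 = 0.02062.
CI: 0.22550 ± 0.02062 = (0.2049, 0.2461).

(0.2049, 0.2461)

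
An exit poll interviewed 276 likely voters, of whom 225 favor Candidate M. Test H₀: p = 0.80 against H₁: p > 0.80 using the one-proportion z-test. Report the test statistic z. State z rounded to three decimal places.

Sample proportion p̂ = 225/276 = 0.81522.
SE₀ = √(0.80·0.20/276) = 0.024077.
z = (0.81522 − 0.80)/0.024077 = 0.01522/0.024077 = 0.632.

z = 0.632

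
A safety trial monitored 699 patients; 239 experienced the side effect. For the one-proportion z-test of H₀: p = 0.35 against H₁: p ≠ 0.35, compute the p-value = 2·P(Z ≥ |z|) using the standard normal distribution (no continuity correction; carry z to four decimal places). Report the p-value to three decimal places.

p̂ = 239/699 = 0.34192.
SE₀ = √(0.35·0.65/699) = 0.018041.
Test statistic (full precision, shown to 4 dp): z = (239/699 − 0.35)/SE₀ ≈ -0.4480.
p-value = 2·P(Z ≥ |z|) with z = -0.4480 → 0.654.

p-value = 0.654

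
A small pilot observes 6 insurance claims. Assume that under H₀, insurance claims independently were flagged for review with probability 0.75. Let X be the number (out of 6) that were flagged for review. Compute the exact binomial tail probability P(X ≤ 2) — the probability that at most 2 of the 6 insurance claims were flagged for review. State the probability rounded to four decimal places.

X ~ Binomial(n=6, p=0.75).
P(X ≤ 2) = C(6,0)·0.75^0·0.25^6 + C(6,1)·0.75^1·0.25^5 + C(6,2)·0.75^2·0.25^4.
= 0.000244 + 0.004395 + 0.032959 = 0.0376.

P = 0.0376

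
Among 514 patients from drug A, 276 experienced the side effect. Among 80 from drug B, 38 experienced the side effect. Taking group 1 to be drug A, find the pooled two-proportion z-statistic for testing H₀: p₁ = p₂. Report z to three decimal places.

p̂₁ = 276/514 = 0.53696, p̂₂ = 38/80 = 0.47500.
Pooled p̂ = (276+38)/(514+80) = 314/594 = 0.52862.
SE = √[p̂(1−p̂)(1/n₁+1/n₂)] = √[0.52862·0.47138·(1/514+1/80)] ≈ 0.059996.
z = 0.06196/0.059996 = 1.033.

z = 1.033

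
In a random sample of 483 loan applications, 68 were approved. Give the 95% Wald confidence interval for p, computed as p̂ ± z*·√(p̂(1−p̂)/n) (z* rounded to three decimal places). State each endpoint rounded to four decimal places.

p̂ = 68/483 = 0.14079.
Standard error of p̂: √(0.120966/483) = √0.000250447 = 0.015826.
The 95% critical value is z* = 1.960.
Margin of error: 1.960 × 0.015826 = 0.03102.
So the interval runs from 0.1098 to 0.1718.

(0.1098, 0.1718)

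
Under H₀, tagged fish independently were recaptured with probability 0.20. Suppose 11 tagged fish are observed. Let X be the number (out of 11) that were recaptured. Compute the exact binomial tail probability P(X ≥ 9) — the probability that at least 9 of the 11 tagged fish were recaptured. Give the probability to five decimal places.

X is binomial with n = 11 and p = 0.20.
P(X ≥ 9) = C(11,9)·0.20^9·0.80^2 + C(11,10)·0.20^10·0.80^1 + C(11,11)·0.20^11·0.80^0.
= 0.000018 + 0.000001 + 0.000000 = 0.00002.

P = 0.00002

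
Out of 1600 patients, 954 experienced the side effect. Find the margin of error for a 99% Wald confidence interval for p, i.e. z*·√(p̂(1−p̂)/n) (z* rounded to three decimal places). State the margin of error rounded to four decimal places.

With x = 954 successes in n = 1600, p̂ = 0.59625.
SE = √(p̂(1−p̂)/n) = √(0.240736/1600) = 0.012266.
For 99% confidence, z* = 2.576.
Margin of error = z*·SE = 2.576 × 0.012266 = 0.0316.

ME = 0.0316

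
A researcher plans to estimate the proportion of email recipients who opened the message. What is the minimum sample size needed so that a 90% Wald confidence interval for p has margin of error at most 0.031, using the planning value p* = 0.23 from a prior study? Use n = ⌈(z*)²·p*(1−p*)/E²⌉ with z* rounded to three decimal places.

n = 499

The 90% critical value is z* = 1.645.
p*(1−p*) = 0.23·0.77 = 0.1771.
Required n before rounding: 2.706025 × 0.1771 / 0.031² = 498.686.
⌈498.686⌉ = 499.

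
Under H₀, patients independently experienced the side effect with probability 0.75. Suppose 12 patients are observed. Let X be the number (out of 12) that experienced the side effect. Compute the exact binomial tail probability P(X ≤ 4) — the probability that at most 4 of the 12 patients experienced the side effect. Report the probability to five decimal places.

X ~ Binomial(n=12, p=0.75).
P(X ≤ 4) = Σ_{j=0}^{4} C(12,j)·0.75^j·0.25^{12−j}.
= 0.000000 + 0.000002 + 0.000035 + 0.000354 + 0.002390 = 0.00278.

P = 0.00278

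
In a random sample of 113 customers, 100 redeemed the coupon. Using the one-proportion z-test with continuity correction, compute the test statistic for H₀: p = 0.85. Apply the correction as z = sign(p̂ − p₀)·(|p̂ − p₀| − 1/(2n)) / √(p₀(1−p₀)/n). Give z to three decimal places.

p̂ = 100/113 = 0.88496. p̂ − p₀ = 0.034956.
Continuity correction 1/(2n) = 1/226 = 0.004425.
Corrected numerator: |0.034956| − 0.004425 = 0.030531.
Under H₀, SE = √(p₀(1−p₀)/n) = √(0.85·0.15/113) = √0.001128319 = 0.033590.
z = (+)0.030531/0.033590 = 0.909.

z = 0.909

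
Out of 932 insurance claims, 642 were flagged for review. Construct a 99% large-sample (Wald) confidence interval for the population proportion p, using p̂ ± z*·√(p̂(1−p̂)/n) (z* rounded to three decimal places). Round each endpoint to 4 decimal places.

With x = 642 successes in n = 932, p̂ = 0.68884.
Standard error of p̂: √(0.214339/932) = √0.000229977 = 0.015165.
z* = 2.576 at the 99% level.
Margin of error: 2.576 × 0.015165 = 0.03907.
So the interval runs from 0.6498 to 0.7279.

(0.6498, 0.7279)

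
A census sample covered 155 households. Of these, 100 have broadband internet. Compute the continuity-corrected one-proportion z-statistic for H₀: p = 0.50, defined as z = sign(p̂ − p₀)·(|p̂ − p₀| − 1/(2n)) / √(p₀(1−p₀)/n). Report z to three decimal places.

z = 3.534

The sample proportion is 100/155 = 0.64516. p̂ − p₀ = 0.145161.
1/(2n) = 0.003226.
Corrected numerator: |0.145161| − 0.003226 = 0.141935.
SE₀ = √(0.50·0.50/155) = 0.040161.
z = +0.141935/0.040161 = 3.534.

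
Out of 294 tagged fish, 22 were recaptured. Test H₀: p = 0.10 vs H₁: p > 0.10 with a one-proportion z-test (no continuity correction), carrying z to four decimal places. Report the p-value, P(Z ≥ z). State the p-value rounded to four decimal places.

Sample proportion p̂ = 22/294 = 0.07483.
SE₀ = √(0.10·0.90/294) = 0.017496.
z = (p̂ − p₀)/SE = (22/294 − 0.10)/0.017496 ≈ -1.4386.
From the standard normal, P(Z ≥ z) = 0.9249.

p-value = 0.9249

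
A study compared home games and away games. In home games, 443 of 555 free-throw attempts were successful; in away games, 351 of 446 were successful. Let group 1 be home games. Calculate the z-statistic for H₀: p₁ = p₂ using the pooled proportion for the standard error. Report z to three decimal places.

z = 0.435

Sample proportions: p̂₁ = 443/555 = 0.79820 and p̂₂ = 351/446 = 0.78700.
Pooling: p̂ = 794/1001 = 0.79321.
SE = √[p̂(1−p̂)(1/n₁+1/n₂)] = √[0.79321·0.20679·(1/555+1/446)] ≈ 0.025755.
z = 0.01120/0.025755 = 0.435.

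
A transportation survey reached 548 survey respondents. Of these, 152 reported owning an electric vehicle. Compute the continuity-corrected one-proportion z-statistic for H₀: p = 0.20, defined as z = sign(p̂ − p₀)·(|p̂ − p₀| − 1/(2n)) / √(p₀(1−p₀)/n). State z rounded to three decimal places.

Sample proportion p̂ = 152/548 = 0.27737. p̂ − p₀ = 0.077372.
1/(2n) = 0.000912.
Corrected numerator: |0.077372| − 0.000912 = 0.076460.
Null standard error: √(0.20·0.80/548) = √0.000291971 = 0.017087.
z = (+)0.076460/0.017087 = 4.475.

z = 4.475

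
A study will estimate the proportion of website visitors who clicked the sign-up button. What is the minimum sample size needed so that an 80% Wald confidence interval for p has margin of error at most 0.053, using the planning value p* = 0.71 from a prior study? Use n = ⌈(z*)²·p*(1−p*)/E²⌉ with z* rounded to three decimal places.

For 80% confidence, z* = 1.282.
p*(1−p*) = 0.71·0.29 = 0.2059.
Required n before rounding: 1.643524 × 0.2059 / 0.053² = 120.470.
⌈120.470⌉ = 121.

n = 121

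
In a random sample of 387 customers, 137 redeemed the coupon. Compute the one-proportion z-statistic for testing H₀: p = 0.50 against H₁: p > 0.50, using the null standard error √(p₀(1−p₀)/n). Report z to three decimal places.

Sample proportion p̂ = 137/387 = 0.35401.
SE₀ = √(0.50·0.50/387) = 0.025416.
z = (0.35401 − 0.50)/0.025416 = -0.14599/0.025416 = -5.744.

z = -5.744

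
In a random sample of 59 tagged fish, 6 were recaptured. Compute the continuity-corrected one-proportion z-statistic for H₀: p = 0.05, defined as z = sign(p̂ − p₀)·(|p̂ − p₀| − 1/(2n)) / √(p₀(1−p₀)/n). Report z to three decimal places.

z = 1.523

Sample proportion p̂ = 6/59 = 0.10169. p̂ − p₀ = 0.051695.
1/(2n) = 0.008475.
Corrected numerator: |0.051695| − 0.008475 = 0.043220.
Under H₀, SE = √(p₀(1−p₀)/n) = √(0.05·0.95/59) = √0.000805085 = 0.028374.
z = (+)0.043220/0.028374 = 1.523.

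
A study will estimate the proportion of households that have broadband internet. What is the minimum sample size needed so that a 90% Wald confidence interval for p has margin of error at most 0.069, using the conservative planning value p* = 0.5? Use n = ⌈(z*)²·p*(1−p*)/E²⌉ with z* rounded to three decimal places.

z* = 1.645 at the 90% level.
p*(1−p*) = 0.2500.
Required n before rounding: 2.706025 × 0.2500 / 0.069² = 142.093.
⌈142.093⌉ = 143.

n = 143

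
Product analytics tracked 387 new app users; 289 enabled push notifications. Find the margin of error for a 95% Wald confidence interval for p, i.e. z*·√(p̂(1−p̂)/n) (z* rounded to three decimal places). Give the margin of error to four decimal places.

The sample proportion is 289/387 = 0.74677.
Standard error of p̂: √(0.189105/387) = √0.000488642 = 0.022105.
For 95% confidence, z* = 1.960.
ME = 1.960·0.022105 = 0.0433.

ME = 0.0433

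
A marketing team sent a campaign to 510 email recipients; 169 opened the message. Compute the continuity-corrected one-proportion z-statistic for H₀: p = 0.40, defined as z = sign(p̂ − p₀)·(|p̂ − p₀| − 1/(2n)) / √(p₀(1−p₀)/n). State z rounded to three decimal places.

z = -3.118

p̂ = 169/510 = 0.33137. p̂ − p₀ = -0.068627.
1/(2n) = 0.000980.
Corrected numerator: |-0.068627| − 0.000980 = 0.067647.
Null standard error: √(0.40·0.60/510) = √0.000470588 = 0.021693.
z = (−)0.067647/0.021693 = -3.118.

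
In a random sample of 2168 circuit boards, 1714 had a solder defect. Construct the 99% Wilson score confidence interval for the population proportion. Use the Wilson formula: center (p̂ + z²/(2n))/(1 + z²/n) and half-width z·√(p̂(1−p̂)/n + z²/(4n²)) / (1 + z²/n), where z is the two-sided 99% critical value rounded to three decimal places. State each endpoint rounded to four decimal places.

(0.7672, 0.8122)

Here p̂ = 1714/2168 = 0.79059 and z = 2.576 (z² = 6.635776).
1 + z²/n = 1.003061.
Adjusted center: (0.79059 + z²/(2n))/1.003061 = 0.78970.
Radicand: p̂(1−p̂)/n + z²/(4n²) = 0.000076364 + 0.000000353 = 0.000076717.
Half-width = z·√(radicand)/denom = 2.576·0.008759/1.003061 = 0.02249.
CI: 0.78970 ± 0.02249 = (0.7672, 0.8122).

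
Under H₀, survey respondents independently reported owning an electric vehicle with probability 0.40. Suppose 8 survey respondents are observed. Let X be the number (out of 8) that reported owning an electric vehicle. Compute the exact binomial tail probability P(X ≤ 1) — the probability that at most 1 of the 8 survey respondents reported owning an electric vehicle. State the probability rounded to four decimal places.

X ~ Binomial(n=8, p=0.40).
P(X ≤ 1) = C(8,0)·0.40^0·0.60^8 + C(8,1)·0.40^1·0.60^7.
= 0.016796 + 0.089580 = 0.1064.

P = 0.1064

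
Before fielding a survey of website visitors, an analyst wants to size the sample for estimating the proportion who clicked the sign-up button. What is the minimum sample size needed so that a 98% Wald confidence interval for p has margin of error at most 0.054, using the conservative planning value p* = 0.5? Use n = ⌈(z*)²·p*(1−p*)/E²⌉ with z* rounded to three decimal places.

The 98% critical value is z* = 2.326.
p*(1−p*) = 0.50·0.50 = 0.2500.
(z*)²·p*(1−p*)/E² = 5.410276·0.2500/0.002916 = 463.844.
⌈463.844⌉ = 464.

n = 464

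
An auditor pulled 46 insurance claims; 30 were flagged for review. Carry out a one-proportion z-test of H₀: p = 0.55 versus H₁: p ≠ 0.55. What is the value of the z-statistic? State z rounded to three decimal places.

Sample proportion p̂ = 30/46 = 0.65217.
Under H₀, SE = √(p₀(1−p₀)/n) = √(0.55·0.45/46) = √0.005380435 = 0.073351.
z = (p̂ − p₀)/SE = (0.65217 − 0.55)/0.073351 = 1.393.

z = 1.393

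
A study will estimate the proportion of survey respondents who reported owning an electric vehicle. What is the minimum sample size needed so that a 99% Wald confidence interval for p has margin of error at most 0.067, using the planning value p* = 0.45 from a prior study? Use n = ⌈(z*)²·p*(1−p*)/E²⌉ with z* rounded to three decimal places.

n = 366

The 99% critical value is z* = 2.576.
p*(1−p*) = 0.2475.
(z*)²·p*(1−p*)/E² = 6.635776·0.2475/0.004489 = 365.862.
⌈365.862⌉ = 366.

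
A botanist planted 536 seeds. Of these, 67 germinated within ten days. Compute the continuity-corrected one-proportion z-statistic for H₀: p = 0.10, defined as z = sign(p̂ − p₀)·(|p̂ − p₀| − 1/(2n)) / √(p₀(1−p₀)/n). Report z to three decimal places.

With x = 67 successes in n = 536, p̂ = 0.12500. p̂ − p₀ = 0.025000.
1/(2n) = 0.000933.
Corrected numerator: |0.025000| − 0.000933 = 0.024067.
Under H₀, SE = √(p₀(1−p₀)/n) = √(0.10·0.90/536) = √0.000167910 = 0.012958.
z = +0.024067/0.012958 = 1.857.

z = 1.857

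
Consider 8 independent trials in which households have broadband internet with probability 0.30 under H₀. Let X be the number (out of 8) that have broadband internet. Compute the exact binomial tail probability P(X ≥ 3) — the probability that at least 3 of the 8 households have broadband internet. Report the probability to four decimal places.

X is binomial with n = 8 and p = 0.30.
P(X ≥ 3) = Σ_{j=3}^{8} C(8,j)·0.30^j·0.70^{8−j}.
= 0.254122 + 0.136137 + 0.046675 + 0.010002 + 0.001225 + 0.000066 = 0.4482.

P = 0.4482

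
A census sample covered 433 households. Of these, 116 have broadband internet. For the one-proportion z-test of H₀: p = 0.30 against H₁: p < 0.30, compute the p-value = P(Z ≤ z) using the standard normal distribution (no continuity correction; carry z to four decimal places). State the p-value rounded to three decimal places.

p-value = 0.072

p̂ = 116/433 = 0.26790.
Under H₀, SE = √(p₀(1−p₀)/n) = √(0.30·0.70/433) = √0.000484988 = 0.022022.
z = (p̂ − p₀)/SE = (116/433 − 0.30)/0.022022 ≈ -1.4577.
From the standard normal, P(Z ≤ z) = 0.072.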